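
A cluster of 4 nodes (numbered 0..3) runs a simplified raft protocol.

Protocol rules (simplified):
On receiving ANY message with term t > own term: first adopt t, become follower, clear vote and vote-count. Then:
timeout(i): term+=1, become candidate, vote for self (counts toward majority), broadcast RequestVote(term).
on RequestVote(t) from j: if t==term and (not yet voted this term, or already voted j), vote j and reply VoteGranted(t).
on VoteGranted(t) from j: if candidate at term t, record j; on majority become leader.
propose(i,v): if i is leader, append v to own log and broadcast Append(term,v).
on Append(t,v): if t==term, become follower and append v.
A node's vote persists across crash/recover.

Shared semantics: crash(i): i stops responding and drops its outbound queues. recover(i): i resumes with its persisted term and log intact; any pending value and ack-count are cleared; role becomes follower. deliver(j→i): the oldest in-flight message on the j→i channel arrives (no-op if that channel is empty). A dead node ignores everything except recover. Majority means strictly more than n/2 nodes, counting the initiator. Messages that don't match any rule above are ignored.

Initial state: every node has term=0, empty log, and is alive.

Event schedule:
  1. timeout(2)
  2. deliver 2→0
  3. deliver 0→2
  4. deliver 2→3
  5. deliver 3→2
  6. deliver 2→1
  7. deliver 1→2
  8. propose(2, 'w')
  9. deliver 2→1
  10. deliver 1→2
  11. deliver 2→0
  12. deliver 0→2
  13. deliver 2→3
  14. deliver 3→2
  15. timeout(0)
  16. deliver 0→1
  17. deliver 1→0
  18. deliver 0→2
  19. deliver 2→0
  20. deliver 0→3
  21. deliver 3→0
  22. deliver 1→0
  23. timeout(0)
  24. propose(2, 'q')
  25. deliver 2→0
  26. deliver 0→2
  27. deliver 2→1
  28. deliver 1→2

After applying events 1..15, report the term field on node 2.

[1] timeout(2) → N2(cand t1 [-])
[2] deliver 2→0 → N0(foll t1 [-])
[3] deliver 0→2 → ∅
[4] deliver 2→3 → N3(foll t1 [-])
[5] deliver 3→2 → N2(lead t1 [-])
[6] deliver 2→1 → N1(foll t1 [-])
[7] deliver 1→2 → ∅
[8] propose(2,'w') → N2(lead t1 [w])
[9] deliver 2→1 → N1(foll t1 [w])
[10] deliver 1→2 → ∅
[11] deliver 2→0 → N0(foll t1 [w])
[12] deliver 0→2 → ∅
[13] deliver 2→3 → N3(foll t1 [w])
[14] deliver 3→2 → ∅
[15] timeout(0) → N0(cand t2 [w])

1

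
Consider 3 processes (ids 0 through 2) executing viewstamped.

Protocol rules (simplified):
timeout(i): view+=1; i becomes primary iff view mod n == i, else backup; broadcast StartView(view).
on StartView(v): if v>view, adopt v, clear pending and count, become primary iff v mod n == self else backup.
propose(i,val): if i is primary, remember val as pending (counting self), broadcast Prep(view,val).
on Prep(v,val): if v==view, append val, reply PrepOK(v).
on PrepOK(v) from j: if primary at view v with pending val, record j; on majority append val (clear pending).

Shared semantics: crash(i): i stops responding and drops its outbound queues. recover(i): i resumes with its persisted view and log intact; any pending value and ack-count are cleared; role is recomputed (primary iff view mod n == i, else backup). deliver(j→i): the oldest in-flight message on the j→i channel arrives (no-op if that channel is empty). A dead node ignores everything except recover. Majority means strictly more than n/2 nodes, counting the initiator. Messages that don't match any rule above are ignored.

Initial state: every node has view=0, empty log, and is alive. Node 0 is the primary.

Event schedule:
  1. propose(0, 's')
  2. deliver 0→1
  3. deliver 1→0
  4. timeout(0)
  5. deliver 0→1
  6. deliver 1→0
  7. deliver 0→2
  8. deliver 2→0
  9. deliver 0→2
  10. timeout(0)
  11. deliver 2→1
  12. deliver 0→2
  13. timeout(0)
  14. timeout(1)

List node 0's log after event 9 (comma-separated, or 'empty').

1. propose(0,'s'):  nop
2. deliver 0→1:  <1:back v0 s>
3. deliver 1→0:  <0:prim v0 s>
4. timeout(0):  <0:back v1 s>
5. deliver 0→1:  <1:prim v1 s>
6. deliver 1→0:  nop
7. deliver 0→2:  <2:back v0 s>
8. deliver 2→0:  nop
9. deliver 0→2:  <2:back v1 s>

s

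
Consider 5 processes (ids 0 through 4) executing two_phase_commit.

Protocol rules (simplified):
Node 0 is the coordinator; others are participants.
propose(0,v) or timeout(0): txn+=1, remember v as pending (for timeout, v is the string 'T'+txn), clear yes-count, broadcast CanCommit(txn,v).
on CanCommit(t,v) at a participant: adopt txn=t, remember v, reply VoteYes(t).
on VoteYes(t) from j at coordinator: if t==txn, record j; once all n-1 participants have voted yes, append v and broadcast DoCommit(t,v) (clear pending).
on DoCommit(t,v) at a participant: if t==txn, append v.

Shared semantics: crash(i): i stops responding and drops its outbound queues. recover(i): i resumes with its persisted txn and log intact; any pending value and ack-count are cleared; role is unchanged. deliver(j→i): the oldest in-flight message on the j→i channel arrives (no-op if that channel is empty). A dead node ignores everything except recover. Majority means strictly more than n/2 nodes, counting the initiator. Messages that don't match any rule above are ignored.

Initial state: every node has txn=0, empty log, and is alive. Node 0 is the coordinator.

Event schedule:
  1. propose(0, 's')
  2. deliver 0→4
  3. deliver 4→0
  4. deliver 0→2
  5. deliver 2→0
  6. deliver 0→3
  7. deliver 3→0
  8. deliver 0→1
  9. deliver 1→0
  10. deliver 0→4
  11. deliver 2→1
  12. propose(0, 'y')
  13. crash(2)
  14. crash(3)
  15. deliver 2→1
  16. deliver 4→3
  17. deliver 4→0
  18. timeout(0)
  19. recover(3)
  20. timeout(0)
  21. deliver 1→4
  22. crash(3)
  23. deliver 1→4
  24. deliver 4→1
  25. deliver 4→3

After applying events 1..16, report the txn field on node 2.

[1] propose(0,'s') → N0(coor t1 [-])
[2] deliver 0→4 → N4(part t1 [-])
[3] deliver 4→0 → ∅
[4] deliver 0→2 → N2(part t1 [-])
[5] deliver 2→0 → ∅
[6] deliver 0→3 → N3(part t1 [-])
[7] deliver 3→0 → ∅
[8] deliver 0→1 → N1(part t1 [-])
[9] deliver 1→0 → N0(coor t1 [s])
[10] deliver 0→4 → N4(part t1 [s])
[11] deliver 2→1 → ∅
[12] propose(0,'y') → N0(coor t2 [s])
[13] crash(2) → N2(✗part t1 [-])
[14] crash(3) → N3(✗part t1 [-])
[15] deliver 2→1 → ∅
[16] deliver 4→3 → ∅

1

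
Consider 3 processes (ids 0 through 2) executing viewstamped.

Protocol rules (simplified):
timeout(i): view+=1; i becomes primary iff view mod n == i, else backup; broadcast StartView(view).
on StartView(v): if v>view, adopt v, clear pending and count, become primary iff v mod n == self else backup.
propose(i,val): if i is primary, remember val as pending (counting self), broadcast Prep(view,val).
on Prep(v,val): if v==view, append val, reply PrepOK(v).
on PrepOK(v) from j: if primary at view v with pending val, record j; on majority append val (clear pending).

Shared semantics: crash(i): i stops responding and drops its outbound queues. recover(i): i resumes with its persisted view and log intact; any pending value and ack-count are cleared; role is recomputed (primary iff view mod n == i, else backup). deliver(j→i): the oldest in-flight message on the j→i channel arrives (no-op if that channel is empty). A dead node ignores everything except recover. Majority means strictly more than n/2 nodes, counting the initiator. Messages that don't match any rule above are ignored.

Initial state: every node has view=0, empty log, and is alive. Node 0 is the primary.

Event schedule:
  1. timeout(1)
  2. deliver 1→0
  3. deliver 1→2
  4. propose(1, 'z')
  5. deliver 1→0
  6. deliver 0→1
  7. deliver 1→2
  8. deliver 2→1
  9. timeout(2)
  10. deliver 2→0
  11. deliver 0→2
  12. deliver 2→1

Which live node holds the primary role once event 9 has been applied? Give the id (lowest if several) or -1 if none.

[1] timeout(1) → N1(prim v1 [-])
[2] deliver 1→0 → N0(back v1 [-])
[3] deliver 1→2 → N2(back v1 [-])
[4] propose(1,'z') → ∅
[5] deliver 1→0 → N0(back v1 [z])
[6] deliver 0→1 → N1(prim v1 [z])
[7] deliver 1→2 → N2(back v1 [z])
[8] deliver 2→1 → ∅
[9] timeout(2) → N2(prim v2 [z])

1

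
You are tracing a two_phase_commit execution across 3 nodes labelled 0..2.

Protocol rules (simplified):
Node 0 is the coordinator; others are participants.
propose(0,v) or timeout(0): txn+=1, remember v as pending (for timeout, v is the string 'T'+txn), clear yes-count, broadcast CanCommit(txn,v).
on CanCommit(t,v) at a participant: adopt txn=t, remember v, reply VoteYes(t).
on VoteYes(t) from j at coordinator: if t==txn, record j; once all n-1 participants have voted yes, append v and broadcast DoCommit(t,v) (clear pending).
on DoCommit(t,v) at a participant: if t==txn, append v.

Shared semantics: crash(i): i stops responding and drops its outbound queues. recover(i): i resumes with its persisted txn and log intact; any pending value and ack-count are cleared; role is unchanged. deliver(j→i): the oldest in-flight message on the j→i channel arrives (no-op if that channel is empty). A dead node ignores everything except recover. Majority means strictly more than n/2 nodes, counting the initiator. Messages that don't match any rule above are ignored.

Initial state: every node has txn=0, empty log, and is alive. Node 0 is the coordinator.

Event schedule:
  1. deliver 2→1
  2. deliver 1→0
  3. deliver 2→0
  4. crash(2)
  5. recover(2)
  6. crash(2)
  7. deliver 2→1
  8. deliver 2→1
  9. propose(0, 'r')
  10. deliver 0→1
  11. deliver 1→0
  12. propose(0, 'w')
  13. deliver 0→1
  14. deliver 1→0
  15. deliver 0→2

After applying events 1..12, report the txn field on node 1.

1

e1 deliver 2→1: ·
e2 deliver 1→0: ·
e3 deliver 2→0: ·
e4 crash(2): 2[✗part,t=0,-]
e5 recover(2): 2[part,t=0,-]
e6 crash(2): 2[✗part,t=0,-]
e7 deliver 2→1: ·
e8 deliver 2→1: ·
e9 propose(0,'r'): 0[coor,t=1,-]
e10 deliver 0→1: 1[part,t=1,-]
e11 deliver 1→0: ·
e12 propose(0,'w'): 0[coor,t=2,-]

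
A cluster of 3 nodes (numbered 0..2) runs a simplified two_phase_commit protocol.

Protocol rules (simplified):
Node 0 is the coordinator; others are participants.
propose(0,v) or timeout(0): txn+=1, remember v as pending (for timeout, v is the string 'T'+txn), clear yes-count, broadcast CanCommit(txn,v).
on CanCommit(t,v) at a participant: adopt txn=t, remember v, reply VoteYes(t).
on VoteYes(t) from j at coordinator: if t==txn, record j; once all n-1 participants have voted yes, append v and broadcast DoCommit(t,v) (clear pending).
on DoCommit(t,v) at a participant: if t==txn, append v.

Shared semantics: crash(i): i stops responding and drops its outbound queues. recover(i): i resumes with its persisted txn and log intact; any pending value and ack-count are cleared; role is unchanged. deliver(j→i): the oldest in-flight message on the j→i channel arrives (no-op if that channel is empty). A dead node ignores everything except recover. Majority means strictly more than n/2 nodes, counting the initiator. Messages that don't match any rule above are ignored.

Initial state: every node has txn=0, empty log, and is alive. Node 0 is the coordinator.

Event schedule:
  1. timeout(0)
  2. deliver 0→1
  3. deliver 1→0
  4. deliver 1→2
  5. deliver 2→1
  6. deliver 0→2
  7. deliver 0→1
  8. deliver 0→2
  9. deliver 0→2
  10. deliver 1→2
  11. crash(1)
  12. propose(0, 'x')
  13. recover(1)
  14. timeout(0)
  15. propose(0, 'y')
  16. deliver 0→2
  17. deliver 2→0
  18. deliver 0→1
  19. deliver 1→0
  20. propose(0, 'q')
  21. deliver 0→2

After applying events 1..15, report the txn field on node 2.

1. timeout(0):  <0:coor t1 ->
2. deliver 0→1:  <1:part t1 ->
3. deliver 1→0:  nop
4. deliver 1→2:  nop
5. deliver 2→1:  nop
6. deliver 0→2:  <2:part t1 ->
7. deliver 0→1:  nop
8. deliver 0→2:  nop
9. deliver 0→2:  nop
10. deliver 1→2:  nop
11. crash(1):  <1:✗part t1 ->
12. propose(0,'x'):  <0:coor t2 ->
13. recover(1):  <1:part t1 ->
14. timeout(0):  <0:coor t3 ->
15. propose(0,'y'):  <0:coor t4 ->

1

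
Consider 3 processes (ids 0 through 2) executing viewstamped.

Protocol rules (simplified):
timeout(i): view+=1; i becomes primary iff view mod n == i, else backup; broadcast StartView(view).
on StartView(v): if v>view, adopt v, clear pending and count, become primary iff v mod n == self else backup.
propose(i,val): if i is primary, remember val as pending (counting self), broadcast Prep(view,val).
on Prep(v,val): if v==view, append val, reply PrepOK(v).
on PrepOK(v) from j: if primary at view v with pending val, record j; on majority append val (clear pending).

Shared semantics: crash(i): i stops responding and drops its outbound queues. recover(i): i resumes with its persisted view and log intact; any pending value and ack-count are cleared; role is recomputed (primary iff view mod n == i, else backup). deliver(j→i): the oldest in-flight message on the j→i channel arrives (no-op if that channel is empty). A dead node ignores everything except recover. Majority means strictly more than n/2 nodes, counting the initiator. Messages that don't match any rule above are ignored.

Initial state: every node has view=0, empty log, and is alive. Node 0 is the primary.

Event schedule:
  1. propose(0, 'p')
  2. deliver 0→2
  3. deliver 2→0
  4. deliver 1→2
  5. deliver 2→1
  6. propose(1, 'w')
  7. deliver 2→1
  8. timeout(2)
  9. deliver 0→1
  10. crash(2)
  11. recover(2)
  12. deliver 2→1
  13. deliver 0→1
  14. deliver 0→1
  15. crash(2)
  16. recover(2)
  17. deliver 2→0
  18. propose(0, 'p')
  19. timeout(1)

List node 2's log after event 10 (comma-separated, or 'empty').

p

after 1 — propose(0,'p'): ·
after 2 — deliver 0→2: n2:back/v0/[p]
after 3 — deliver 2→0: n0:prim/v0/[p]
after 4 — deliver 1→2: ·
after 5 — deliver 2→1: ·
after 6 — propose(1,'w'): ·
after 7 — deliver 2→1: ·
after 8 — timeout(2): n2:back/v1/[p]
after 9 — deliver 0→1: n1:back/v0/[p]
after 10 — crash(2): n2:✗back/v1/[p]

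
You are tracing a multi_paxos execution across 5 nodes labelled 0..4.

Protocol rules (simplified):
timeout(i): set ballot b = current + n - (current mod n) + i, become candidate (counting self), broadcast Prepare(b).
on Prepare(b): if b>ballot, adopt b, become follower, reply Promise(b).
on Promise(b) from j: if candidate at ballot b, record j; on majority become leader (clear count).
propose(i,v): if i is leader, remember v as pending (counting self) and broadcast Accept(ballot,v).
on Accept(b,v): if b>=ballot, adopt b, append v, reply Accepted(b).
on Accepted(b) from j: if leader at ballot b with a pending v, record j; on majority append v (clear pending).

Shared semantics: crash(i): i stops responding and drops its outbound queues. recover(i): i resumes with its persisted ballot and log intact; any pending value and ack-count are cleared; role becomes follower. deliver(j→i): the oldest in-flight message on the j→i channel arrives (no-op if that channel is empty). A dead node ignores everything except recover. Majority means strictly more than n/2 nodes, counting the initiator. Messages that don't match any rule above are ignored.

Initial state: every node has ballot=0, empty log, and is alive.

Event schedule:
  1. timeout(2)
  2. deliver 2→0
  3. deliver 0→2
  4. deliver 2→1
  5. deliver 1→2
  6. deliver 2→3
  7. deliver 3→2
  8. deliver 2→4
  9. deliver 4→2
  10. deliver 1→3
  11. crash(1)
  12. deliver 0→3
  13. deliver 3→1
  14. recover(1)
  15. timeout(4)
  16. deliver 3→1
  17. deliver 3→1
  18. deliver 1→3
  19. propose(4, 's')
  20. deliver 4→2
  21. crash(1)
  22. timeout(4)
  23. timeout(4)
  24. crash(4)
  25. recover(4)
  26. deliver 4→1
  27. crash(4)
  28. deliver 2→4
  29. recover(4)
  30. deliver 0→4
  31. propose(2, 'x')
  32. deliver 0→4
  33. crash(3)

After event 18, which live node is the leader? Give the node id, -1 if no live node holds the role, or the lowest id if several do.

1. timeout(2):  <2:cand b7 ->
2. deliver 2→0:  <0:foll b7 ->
3. deliver 0→2:  nop
4. deliver 2→1:  <1:foll b7 ->
5. deliver 1→2:  <2:lead b7 ->
6. deliver 2→3:  <3:foll b7 ->
7. deliver 3→2:  nop
8. deliver 2→4:  <4:foll b7 ->
9. deliver 4→2:  nop
10. deliver 1→3:  nop
11. crash(1):  <1:✗foll b7 ->
12. deliver 0→3:  nop
13. deliver 3→1:  nop
14. recover(1):  <1:foll b7 ->
15. timeout(4):  <4:cand b14 ->
16. deliver 3→1:  nop
17. deliver 3→1:  nop
18. deliver 1→3:  nop

2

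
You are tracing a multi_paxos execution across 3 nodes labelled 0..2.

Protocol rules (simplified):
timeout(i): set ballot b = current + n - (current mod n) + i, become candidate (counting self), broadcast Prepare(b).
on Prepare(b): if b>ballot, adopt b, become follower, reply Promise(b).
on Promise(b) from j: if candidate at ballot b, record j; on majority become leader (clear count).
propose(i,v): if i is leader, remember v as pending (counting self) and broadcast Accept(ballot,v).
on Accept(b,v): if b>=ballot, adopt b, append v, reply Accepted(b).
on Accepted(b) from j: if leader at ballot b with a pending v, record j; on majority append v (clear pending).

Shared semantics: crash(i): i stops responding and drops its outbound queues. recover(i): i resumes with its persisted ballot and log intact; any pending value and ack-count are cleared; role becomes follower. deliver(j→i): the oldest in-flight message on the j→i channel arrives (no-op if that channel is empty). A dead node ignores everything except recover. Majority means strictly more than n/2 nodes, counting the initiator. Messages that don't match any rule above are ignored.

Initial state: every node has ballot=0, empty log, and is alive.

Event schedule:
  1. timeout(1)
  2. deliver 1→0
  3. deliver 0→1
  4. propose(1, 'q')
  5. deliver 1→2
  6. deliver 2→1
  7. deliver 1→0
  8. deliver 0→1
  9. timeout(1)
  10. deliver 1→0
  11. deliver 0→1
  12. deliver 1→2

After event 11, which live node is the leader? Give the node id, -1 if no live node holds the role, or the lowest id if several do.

1

after 1 — timeout(1): n1:cand/b4/[-]
after 2 — deliver 1→0: n0:foll/b4/[-]
after 3 — deliver 0→1: n1:lead/b4/[-]
after 4 — propose(1,'q'): ·
after 5 — deliver 1→2: n2:foll/b4/[-]
after 6 — deliver 2→1: ·
after 7 — deliver 1→0: n0:foll/b4/[q]
after 8 — deliver 0→1: n1:lead/b4/[q]
after 9 — timeout(1): n1:cand/b7/[q]
after 10 — deliver 1→0: n0:foll/b7/[q]
after 11 — deliver 0→1: n1:lead/b7/[q]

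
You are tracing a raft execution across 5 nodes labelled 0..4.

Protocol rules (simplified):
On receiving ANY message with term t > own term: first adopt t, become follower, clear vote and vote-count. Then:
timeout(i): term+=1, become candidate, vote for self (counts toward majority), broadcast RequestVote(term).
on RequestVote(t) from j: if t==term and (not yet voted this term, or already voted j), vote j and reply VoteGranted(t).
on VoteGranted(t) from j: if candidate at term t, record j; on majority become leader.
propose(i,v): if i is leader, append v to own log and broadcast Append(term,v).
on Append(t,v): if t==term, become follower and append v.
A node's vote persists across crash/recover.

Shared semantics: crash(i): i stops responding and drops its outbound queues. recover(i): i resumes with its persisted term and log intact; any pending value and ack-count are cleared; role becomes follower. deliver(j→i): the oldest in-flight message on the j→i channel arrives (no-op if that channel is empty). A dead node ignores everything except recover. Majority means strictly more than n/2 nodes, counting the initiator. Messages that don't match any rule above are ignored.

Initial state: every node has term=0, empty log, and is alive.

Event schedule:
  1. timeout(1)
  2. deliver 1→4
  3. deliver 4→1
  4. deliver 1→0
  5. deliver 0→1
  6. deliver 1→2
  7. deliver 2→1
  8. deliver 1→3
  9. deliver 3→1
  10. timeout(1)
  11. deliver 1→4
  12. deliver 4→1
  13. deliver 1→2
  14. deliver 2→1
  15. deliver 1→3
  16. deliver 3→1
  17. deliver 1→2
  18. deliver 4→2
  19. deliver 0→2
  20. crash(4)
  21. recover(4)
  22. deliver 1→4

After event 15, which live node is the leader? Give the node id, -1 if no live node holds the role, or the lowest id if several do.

after 1 — timeout(1): n1:cand/t1/[-]
after 2 — deliver 1→4: n4:foll/t1/[-]
after 3 — deliver 4→1: ·
after 4 — deliver 1→0: n0:foll/t1/[-]
after 5 — deliver 0→1: n1:lead/t1/[-]
after 6 — deliver 1→2: n2:foll/t1/[-]
after 7 — deliver 2→1: ·
after 8 — deliver 1→3: n3:foll/t1/[-]
after 9 — deliver 3→1: ·
after 10 — timeout(1): n1:cand/t2/[-]
after 11 — deliver 1→4: n4:foll/t2/[-]
after 12 — deliver 4→1: ·
after 13 — deliver 1→2: n2:foll/t2/[-]
after 14 — deliver 2→1: n1:lead/t2/[-]
after 15 — deliver 1→3: n3:foll/t2/[-]

1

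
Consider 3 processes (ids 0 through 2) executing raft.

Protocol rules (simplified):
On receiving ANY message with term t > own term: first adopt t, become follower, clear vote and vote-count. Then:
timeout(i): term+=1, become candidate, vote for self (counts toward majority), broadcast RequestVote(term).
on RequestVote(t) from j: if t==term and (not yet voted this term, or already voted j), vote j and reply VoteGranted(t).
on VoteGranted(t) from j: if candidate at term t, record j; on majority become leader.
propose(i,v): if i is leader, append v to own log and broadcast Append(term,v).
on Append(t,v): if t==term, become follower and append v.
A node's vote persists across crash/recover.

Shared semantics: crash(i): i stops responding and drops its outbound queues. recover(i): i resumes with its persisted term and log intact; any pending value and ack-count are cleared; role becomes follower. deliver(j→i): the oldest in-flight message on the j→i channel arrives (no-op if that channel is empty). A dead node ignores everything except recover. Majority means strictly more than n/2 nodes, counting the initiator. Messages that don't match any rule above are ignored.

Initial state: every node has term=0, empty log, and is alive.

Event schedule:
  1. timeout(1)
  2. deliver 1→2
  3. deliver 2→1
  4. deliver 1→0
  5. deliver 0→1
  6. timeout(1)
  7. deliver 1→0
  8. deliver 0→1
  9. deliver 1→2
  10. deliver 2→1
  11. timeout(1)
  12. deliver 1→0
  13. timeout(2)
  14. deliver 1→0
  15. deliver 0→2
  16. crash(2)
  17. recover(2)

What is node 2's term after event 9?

e1 timeout(1): 1[cand,t=1,-]
e2 deliver 1→2: 2[foll,t=1,-]
e3 deliver 2→1: 1[lead,t=1,-]
e4 deliver 1→0: 0[foll,t=1,-]
e5 deliver 0→1: ·
e6 timeout(1): 1[cand,t=2,-]
e7 deliver 1→0: 0[foll,t=2,-]
e8 deliver 0→1: 1[lead,t=2,-]
e9 deliver 1→2: 2[foll,t=2,-]

2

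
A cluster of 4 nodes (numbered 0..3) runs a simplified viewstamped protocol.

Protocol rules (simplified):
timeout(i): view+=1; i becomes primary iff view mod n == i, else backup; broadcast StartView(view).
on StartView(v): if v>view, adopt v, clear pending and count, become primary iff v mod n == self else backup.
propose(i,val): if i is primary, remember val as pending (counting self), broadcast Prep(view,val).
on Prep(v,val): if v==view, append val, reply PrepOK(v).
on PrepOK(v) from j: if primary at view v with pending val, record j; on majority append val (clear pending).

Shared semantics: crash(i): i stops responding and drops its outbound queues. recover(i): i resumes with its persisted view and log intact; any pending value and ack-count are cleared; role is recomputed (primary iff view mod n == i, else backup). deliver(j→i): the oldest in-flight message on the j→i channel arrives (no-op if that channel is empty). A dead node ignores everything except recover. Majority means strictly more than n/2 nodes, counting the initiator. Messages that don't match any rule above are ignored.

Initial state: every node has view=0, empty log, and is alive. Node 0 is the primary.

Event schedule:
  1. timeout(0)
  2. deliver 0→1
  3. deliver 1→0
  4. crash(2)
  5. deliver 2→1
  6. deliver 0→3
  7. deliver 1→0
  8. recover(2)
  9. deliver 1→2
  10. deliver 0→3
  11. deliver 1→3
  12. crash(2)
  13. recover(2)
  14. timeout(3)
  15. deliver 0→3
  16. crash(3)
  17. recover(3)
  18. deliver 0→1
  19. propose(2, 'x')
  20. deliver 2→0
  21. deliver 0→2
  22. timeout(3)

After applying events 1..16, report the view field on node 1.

1

[1] timeout(0) → N0(back v1 [-])
[2] deliver 0→1 → N1(prim v1 [-])
[3] deliver 1→0 → ∅
[4] crash(2) → N2(✗back v0 [-])
[5] deliver 2→1 → ∅
[6] deliver 0→3 → N3(back v1 [-])
[7] deliver 1→0 → ∅
[8] recover(2) → N2(back v0 [-])
[9] deliver 1→2 → ∅
[10] deliver 0→3 → ∅
[11] deliver 1→3 → ∅
[12] crash(2) → N2(✗back v0 [-])
[13] recover(2) → N2(back v0 [-])
[14] timeout(3) → N3(back v2 [-])
[15] deliver 0→3 → ∅
[16] crash(3) → N3(✗back v2 [-])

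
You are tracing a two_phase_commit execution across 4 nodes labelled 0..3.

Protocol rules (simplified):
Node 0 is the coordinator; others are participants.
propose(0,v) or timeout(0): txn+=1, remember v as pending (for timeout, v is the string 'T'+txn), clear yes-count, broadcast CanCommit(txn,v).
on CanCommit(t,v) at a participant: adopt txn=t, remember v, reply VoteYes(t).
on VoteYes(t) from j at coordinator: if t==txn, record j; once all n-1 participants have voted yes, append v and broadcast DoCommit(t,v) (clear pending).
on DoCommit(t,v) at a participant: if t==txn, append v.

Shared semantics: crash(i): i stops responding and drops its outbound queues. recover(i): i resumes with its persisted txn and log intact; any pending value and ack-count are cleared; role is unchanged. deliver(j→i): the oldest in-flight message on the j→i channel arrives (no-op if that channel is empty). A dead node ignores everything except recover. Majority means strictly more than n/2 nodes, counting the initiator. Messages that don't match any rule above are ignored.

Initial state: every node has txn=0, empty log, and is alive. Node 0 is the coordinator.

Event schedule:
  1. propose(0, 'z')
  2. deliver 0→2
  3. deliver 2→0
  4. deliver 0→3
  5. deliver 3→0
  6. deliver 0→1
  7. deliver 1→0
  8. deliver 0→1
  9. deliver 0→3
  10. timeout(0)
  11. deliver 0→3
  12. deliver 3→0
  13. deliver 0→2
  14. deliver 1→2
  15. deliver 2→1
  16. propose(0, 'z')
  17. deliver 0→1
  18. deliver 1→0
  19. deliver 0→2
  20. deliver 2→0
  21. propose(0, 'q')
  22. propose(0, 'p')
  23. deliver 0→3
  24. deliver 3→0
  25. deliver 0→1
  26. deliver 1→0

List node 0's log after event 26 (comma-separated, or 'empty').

z

after 1 — propose(0,'z'): n0:coor/t1/[-]
after 2 — deliver 0→2: n2:part/t1/[-]
after 3 — deliver 2→0: ·
after 4 — deliver 0→3: n3:part/t1/[-]
after 5 — deliver 3→0: ·
after 6 — deliver 0→1: n1:part/t1/[-]
after 7 — deliver 1→0: n0:coor/t1/[z]
after 8 — deliver 0→1: n1:part/t1/[z]
after 9 — deliver 0→3: n3:part/t1/[z]
after 10 — timeout(0): n0:coor/t2/[z]
after 11 — deliver 0→3: n3:part/t2/[z]
after 12 — deliver 3→0: ·
after 13 — deliver 0→2: n2:part/t1/[z]
after 14 — deliver 1→2: ·
after 15 — deliver 2→1: ·
after 16 — propose(0,'z'): n0:coor/t3/[z]
after 17 — deliver 0→1: n1:part/t2/[z]
after 18 — deliver 1→0: ·
after 19 — deliver 0→2: n2:part/t2/[z]
after 20 — deliver 2→0: ·
after 21 — propose(0,'q'): n0:coor/t4/[z]
after 22 — propose(0,'p'): n0:coor/t5/[z]
after 23 — deliver 0→3: n3:part/t3/[z]
after 24 — deliver 3→0: ·
after 25 — deliver 0→1: n1:part/t3/[z]
after 26 — deliver 1→0: ·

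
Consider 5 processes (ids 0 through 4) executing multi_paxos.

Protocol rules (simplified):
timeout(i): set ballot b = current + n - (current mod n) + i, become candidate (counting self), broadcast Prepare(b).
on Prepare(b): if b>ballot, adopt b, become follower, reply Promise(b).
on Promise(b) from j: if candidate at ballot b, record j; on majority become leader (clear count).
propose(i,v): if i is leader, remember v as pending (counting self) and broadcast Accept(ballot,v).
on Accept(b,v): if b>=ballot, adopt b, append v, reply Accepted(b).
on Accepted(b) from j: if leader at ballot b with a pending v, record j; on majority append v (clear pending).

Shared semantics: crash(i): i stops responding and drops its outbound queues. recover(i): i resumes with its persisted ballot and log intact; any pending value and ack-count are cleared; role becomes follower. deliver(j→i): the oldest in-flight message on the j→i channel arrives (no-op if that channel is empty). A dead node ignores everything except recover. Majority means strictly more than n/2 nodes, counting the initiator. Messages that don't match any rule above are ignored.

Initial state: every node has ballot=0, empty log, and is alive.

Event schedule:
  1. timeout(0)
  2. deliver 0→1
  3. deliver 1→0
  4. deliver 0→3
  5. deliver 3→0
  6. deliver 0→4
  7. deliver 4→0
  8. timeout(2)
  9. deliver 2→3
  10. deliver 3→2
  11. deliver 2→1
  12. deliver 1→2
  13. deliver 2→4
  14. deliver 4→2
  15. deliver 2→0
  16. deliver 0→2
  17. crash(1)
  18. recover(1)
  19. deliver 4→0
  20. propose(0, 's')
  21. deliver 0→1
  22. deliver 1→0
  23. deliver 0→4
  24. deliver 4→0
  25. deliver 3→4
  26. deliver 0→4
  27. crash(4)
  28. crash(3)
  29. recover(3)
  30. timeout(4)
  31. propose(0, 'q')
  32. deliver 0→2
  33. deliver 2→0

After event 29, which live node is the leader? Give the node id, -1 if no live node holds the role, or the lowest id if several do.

1. timeout(0):  <0:cand b5 ->
2. deliver 0→1:  <1:foll b5 ->
3. deliver 1→0:  nop
4. deliver 0→3:  <3:foll b5 ->
5. deliver 3→0:  <0:lead b5 ->
6. deliver 0→4:  <4:foll b5 ->
7. deliver 4→0:  nop
8. timeout(2):  <2:cand b7 ->
9. deliver 2→3:  <3:foll b7 ->
10. deliver 3→2:  nop
11. deliver 2→1:  <1:foll b7 ->
12. deliver 1→2:  <2:lead b7 ->
13. deliver 2→4:  <4:foll b7 ->
14. deliver 4→2:  nop
15. deliver 2→0:  <0:foll b7 ->
16. deliver 0→2:  nop
17. crash(1):  <1:✗foll b7 ->
18. recover(1):  <1:foll b7 ->
19. deliver 4→0:  nop
20. propose(0,'s'):  nop
21. deliver 0→1:  nop
22. deliver 1→0:  nop
23. deliver 0→4:  nop
24. deliver 4→0:  nop
25. deliver 3→4:  nop
26. deliver 0→4:  nop
27. crash(4):  <4:✗foll b7 ->
28. crash(3):  <3:✗foll b7 ->
29. recover(3):  <3:foll b7 ->

2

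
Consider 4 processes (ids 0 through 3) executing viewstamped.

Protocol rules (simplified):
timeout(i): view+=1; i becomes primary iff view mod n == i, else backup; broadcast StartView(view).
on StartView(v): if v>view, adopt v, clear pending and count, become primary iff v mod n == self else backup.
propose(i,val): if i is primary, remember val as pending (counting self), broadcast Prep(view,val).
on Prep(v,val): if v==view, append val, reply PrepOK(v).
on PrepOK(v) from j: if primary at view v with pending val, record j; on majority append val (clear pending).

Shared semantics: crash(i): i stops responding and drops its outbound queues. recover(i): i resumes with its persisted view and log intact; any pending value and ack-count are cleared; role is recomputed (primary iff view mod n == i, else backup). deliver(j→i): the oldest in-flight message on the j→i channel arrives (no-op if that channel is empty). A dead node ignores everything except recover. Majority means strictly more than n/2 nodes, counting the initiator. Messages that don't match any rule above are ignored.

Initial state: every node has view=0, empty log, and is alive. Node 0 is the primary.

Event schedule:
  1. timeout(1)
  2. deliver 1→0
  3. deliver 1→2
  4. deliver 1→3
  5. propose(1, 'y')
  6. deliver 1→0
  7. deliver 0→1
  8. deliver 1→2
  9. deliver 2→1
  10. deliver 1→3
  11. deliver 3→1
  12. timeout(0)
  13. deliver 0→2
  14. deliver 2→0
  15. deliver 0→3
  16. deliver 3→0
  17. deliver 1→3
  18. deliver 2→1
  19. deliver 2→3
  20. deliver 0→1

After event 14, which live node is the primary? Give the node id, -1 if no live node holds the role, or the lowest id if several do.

1

1. timeout(1):  <1:prim v1 ->
2. deliver 1→0:  <0:back v1 ->
3. deliver 1→2:  <2:back v1 ->
4. deliver 1→3:  <3:back v1 ->
5. propose(1,'y'):  nop
6. deliver 1→0:  <0:back v1 y>
7. deliver 0→1:  nop
8. deliver 1→2:  <2:back v1 y>
9. deliver 2→1:  <1:prim v1 y>
10. deliver 1→3:  <3:back v1 y>
11. deliver 3→1:  nop
12. timeout(0):  <0:back v2 y>
13. deliver 0→2:  <2:prim v2 y>
14. deliver 2→0:  nop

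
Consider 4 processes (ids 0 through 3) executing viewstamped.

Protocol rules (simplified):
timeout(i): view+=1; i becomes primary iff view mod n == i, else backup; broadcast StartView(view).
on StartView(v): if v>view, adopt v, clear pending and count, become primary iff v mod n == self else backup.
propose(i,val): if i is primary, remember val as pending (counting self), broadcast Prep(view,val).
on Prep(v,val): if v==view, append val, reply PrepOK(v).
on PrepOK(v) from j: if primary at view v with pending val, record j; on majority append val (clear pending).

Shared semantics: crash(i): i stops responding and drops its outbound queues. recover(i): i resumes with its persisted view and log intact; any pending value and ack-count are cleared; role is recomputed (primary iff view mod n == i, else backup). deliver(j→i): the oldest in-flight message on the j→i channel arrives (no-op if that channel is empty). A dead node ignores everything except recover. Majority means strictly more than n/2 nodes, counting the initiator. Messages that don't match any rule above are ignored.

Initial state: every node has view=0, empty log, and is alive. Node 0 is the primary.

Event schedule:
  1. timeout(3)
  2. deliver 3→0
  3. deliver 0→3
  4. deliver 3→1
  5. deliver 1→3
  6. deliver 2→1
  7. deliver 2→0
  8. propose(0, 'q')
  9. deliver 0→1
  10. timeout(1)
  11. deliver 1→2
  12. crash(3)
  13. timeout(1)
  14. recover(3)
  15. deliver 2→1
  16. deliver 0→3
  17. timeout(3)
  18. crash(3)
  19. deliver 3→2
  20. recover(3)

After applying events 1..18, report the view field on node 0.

after 1 — timeout(3): n3:back/v1/[-]
after 2 — deliver 3→0: n0:back/v1/[-]
after 3 — deliver 0→3: ·
after 4 — deliver 3→1: n1:prim/v1/[-]
after 5 — deliver 1→3: ·
after 6 — deliver 2→1: ·
after 7 — deliver 2→0: ·
after 8 — propose(0,'q'): ·
after 9 — deliver 0→1: ·
after 10 — timeout(1): n1:back/v2/[-]
after 11 — deliver 1→2: n2:prim/v2/[-]
after 12 — crash(3): n3:✗back/v1/[-]
after 13 — timeout(1): n1:back/v3/[-]
after 14 — recover(3): n3:back/v1/[-]
after 15 — deliver 2→1: ·
after 16 — deliver 0→3: ·
after 17 — timeout(3): n3:back/v2/[-]
after 18 — crash(3): n3:✗back/v2/[-]

1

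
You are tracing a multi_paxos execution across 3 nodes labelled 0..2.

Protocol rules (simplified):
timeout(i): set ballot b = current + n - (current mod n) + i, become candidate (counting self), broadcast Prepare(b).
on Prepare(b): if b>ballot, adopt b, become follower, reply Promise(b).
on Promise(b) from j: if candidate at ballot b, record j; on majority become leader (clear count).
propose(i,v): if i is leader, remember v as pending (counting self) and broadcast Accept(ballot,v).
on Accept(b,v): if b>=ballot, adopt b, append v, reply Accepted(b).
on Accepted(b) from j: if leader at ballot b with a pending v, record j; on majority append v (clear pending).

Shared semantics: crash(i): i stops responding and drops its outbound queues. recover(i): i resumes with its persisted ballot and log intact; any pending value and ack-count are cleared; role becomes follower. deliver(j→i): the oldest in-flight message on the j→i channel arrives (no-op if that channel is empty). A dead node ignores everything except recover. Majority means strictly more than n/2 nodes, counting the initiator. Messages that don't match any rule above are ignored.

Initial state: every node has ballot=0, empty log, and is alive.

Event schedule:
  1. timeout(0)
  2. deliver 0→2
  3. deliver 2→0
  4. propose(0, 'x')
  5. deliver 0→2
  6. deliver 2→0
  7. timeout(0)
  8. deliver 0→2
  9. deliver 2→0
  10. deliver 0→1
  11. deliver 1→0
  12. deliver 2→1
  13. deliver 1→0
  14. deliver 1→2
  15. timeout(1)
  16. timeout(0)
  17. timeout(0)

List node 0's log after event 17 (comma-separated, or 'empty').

1. timeout(0):  <0:cand b3 ->
2. deliver 0→2:  <2:foll b3 ->
3. deliver 2→0:  <0:lead b3 ->
4. propose(0,'x'):  nop
5. deliver 0→2:  <2:foll b3 x>
6. deliver 2→0:  <0:lead b3 x>
7. timeout(0):  <0:cand b6 x>
8. deliver 0→2:  <2:foll b6 x>
9. deliver 2→0:  <0:lead b6 x>
10. deliver 0→1:  <1:foll b3 ->
11. deliver 1→0:  nop
12. deliver 2→1:  nop
13. deliver 1→0:  nop
14. deliver 1→2:  nop
15. timeout(1):  <1:cand b7 ->
16. timeout(0):  <0:cand b9 x>
17. timeout(0):  <0:cand b12 x>

x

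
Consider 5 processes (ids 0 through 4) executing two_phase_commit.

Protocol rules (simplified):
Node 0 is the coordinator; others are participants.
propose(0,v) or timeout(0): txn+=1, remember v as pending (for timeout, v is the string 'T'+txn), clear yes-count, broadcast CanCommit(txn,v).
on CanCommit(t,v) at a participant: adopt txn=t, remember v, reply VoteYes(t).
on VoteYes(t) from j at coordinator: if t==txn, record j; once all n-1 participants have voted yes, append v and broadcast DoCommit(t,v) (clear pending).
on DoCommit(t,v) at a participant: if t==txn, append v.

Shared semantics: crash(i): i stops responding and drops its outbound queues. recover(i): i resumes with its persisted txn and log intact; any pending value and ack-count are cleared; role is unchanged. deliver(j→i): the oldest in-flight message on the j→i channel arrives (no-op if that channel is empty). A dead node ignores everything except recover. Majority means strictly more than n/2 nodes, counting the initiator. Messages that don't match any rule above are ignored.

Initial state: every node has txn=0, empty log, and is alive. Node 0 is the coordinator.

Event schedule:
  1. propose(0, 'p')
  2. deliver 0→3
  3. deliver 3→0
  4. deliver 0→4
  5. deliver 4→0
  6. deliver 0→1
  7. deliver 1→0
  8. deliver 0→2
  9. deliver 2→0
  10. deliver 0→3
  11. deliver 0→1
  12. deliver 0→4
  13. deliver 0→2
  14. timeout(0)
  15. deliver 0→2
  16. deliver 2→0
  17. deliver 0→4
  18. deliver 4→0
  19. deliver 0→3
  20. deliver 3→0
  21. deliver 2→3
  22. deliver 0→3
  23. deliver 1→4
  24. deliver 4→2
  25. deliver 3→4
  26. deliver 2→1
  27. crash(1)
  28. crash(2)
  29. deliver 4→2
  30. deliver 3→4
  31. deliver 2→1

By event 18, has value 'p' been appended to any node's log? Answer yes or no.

step 1 propose(0,'p'): 0={coor,t=1,log=-}
step 2 deliver 0→3: 3={part,t=1,log=-}
step 3 deliver 3→0: —
step 4 deliver 0→4: 4={part,t=1,log=-}
step 5 deliver 4→0: —
step 6 deliver 0→1: 1={part,t=1,log=-}
step 7 deliver 1→0: —
step 8 deliver 0→2: 2={part,t=1,log=-}
step 9 deliver 2→0: 0={coor,t=1,log=p}
step 10 deliver 0→3: 3={part,t=1,log=p}
step 11 deliver 0→1: 1={part,t=1,log=p}
step 12 deliver 0→4: 4={part,t=1,log=p}
step 13 deliver 0→2: 2={part,t=1,log=p}
step 14 timeout(0): 0={coor,t=2,log=p}
step 15 deliver 0→2: 2={part,t=2,log=p}
step 16 deliver 2→0: —
step 17 deliver 0→4: 4={part,t=2,log=p}
step 18 deliver 4→0: —

yes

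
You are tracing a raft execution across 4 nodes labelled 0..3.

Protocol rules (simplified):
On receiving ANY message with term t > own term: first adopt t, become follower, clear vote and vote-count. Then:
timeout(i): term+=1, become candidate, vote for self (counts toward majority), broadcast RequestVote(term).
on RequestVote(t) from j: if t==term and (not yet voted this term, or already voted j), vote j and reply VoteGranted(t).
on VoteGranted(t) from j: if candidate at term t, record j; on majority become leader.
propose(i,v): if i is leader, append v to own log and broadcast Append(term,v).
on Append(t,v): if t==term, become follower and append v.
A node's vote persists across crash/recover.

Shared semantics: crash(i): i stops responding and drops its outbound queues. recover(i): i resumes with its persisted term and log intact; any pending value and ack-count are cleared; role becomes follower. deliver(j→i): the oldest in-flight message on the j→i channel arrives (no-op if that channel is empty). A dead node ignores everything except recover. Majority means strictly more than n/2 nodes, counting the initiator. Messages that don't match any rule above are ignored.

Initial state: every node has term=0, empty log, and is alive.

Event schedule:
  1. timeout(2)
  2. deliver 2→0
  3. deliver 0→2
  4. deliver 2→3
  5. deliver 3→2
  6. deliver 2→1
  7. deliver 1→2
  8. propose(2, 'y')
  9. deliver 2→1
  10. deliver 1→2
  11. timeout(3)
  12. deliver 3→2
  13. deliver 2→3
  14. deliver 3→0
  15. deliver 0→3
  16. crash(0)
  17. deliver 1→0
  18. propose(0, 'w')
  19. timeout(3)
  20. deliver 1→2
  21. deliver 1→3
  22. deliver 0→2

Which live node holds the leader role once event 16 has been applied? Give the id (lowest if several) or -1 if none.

[1] timeout(2) → N2(cand t1 [-])
[2] deliver 2→0 → N0(foll t1 [-])
[3] deliver 0→2 → ∅
[4] deliver 2→3 → N3(foll t1 [-])
[5] deliver 3→2 → N2(lead t1 [-])
[6] deliver 2→1 → N1(foll t1 [-])
[7] deliver 1→2 → ∅
[8] propose(2,'y') → N2(lead t1 [y])
[9] deliver 2→1 → N1(foll t1 [y])
[10] deliver 1→2 → ∅
[11] timeout(3) → N3(cand t2 [-])
[12] deliver 3→2 → N2(foll t2 [y])
[13] deliver 2→3 → ∅
[14] deliver 3→0 → N0(foll t2 [-])
[15] deliver 0→3 → ∅
[16] crash(0) → N0(✗foll t2 [-])

-1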